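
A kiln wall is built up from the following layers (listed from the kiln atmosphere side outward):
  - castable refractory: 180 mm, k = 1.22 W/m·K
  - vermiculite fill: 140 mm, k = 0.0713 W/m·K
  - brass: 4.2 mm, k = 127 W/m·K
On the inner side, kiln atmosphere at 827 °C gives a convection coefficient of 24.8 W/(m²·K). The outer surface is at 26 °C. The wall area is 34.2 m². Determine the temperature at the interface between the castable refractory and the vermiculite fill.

Series thermal resistances:
R_inner film = 1/(h_i·A) = 1/(24.8×34.2) = 0.001179 K/W
R_castable refractory = L/(kA) = 0.18/(1.22×34.2) = 0.004314 K/W
R_vermiculite fill = L/(kA) = 0.14/(0.0713×34.2) = 0.05741 K/W
R_brass = L/(kA) = 0.0042/(127×34.2) = 9.67×10^-7 K/W
R_total = 0.06291 K/W;  Q = ΔT/R_total = 801/0.06291 = 12730 W
T_interface = T_inner − Q·ΣR(inner→interface) = 827 − 12700×0.005493

T ≈ 757 °C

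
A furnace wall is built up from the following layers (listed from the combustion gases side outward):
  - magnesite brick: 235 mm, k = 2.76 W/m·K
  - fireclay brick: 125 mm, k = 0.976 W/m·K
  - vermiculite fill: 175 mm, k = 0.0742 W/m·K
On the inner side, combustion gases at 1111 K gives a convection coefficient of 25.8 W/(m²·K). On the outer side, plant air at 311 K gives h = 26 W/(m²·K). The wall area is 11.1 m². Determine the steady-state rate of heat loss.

Series thermal resistances:
R_inner film = 1/(h_i·A) = 1/(25.8×11.1) = 0.003492 K/W
R_magnesite brick = L/(kA) = 0.235/(2.76×11.1) = 0.007671 K/W
R_fireclay brick = L/(kA) = 0.125/(0.976×11.1) = 0.01154 K/W
R_vermiculite fill = L/(kA) = 0.175/(0.0742×11.1) = 0.2125 K/W
R_outer film = 1/(h_o·A) = 1/(26×11.1) = 0.003465 K/W
R_total = 0.2386 K/W
Q = ΔT / R_total = 800 / 0.2386

Q ≈ 3350 W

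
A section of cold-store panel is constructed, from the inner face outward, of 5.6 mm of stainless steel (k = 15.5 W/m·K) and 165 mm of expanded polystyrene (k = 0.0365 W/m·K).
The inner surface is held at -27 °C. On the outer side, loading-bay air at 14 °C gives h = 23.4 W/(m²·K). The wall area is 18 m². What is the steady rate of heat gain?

Q ≈ 162 W

Series thermal resistances:
R_stainless steel = L/(kA) = 0.0056/(15.5×18) = 2.007×10^-5 K/W
R_expanded polystyrene = L/(kA) = 0.165/(0.0365×18) = 0.2511 K/W
R_outer film = 1/(h_o·A) = 1/(23.4×18) = 0.002374 K/W
R_total = 0.2535 K/W
Q = ΔT / R_total = 41 / 0.2535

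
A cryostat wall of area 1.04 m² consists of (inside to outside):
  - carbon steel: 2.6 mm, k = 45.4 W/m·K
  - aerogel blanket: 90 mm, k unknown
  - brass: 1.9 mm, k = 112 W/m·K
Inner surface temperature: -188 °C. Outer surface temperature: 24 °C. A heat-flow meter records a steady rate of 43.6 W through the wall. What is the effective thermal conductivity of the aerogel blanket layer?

Using the resistance-network approach (series):
R_carbon steel = L/(kA) = 0.0026/(45.4×1.04) = 5.507×10^-5 K/W
R_brass = L/(kA) = 0.0019/(112×1.04) = 1.631×10^-5 K/W
Sum of known resistances R_other = 7.138×10^-5 K/W
Total R = ΔT/Q = 212/43.6 = 4.862 K/W
R_aerogel blanket = R_total − R_other = 4.862 K/W
k = L/(R·A) = 0.09/(4.862×1.04)

k ≈ 0.0178 W/(m·K)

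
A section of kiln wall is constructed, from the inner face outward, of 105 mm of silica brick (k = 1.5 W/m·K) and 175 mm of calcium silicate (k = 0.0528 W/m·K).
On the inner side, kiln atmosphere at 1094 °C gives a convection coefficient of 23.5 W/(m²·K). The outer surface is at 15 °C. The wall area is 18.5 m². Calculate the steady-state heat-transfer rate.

Q ≈ 5820 W

Model the wall as resistances in series:
R_inner film = 1/(h_i·A) = 1/(23.5×18.5) = 0.0023 K/W
R_silica brick = L/(kA) = 0.105/(1.5×18.5) = 0.003784 K/W
R_calcium silicate = L/(kA) = 0.175/(0.0528×18.5) = 0.1792 K/W
R_total = 0.1852 K/W
Q = ΔT / R_total = 1079 / 0.1852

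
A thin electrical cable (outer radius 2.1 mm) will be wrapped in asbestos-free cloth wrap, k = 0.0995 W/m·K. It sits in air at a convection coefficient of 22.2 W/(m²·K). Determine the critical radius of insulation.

For a cylinder r_cr = k/h = 0.0995/22.2
r_cr = 4.48 mm; since the bare radius (2.1 mm) is below r_cr, adding a thin layer of insulation will *increase* heat loss.

r_cr ≈ 4.48 mm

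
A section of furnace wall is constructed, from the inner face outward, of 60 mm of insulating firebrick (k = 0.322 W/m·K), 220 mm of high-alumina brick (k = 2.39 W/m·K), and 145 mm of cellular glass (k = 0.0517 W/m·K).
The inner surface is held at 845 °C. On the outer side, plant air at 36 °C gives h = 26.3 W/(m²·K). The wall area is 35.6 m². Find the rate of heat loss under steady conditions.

Series thermal resistances:
R_insulating firebrick = L/(kA) = 0.06/(0.322×35.6) = 0.005234 K/W
R_high-alumina brick = L/(kA) = 0.22/(2.39×35.6) = 0.002586 K/W
R_cellular glass = L/(kA) = 0.145/(0.0517×35.6) = 0.07878 K/W
R_outer film = 1/(h_o·A) = 1/(26.3×35.6) = 0.001068 K/W
R_total = 0.08767 K/W
Q = ΔT / R_total = 809 / 0.08767

Q ≈ 9230 W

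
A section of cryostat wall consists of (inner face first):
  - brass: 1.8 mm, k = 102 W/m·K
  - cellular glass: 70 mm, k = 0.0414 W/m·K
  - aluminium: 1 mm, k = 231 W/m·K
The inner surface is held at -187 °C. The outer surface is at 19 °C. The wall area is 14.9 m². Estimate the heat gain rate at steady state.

Model the wall as resistances in series:
R_brass = L/(kA) = 0.0018/(102×14.9) = 1.184×10^-6 K/W
R_cellular glass = L/(kA) = 0.07/(0.0414×14.9) = 0.1135 K/W
R_aluminium = L/(kA) = 0.001/(231×14.9) = 2.905×10^-7 K/W
R_total = 0.1135 K/W
Q = ΔT / R_total = 206 / 0.1135

Q ≈ 1820 W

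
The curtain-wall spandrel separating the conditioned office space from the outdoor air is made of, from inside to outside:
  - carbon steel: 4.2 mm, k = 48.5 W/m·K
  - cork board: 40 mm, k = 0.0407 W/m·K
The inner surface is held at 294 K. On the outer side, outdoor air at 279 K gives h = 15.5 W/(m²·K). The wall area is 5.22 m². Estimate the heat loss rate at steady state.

Q ≈ 74.8 W

Using the resistance-network approach (series):
R_carbon steel = L/(kA) = 0.0042/(48.5×5.22) = 1.659×10^-5 K/W
R_cork board = L/(kA) = 0.04/(0.0407×5.22) = 0.1883 K/W
R_outer film = 1/(h_o·A) = 1/(15.5×5.22) = 0.01236 K/W
R_total = 0.2007 K/W
Q = ΔT / R_total = 15 / 0.2007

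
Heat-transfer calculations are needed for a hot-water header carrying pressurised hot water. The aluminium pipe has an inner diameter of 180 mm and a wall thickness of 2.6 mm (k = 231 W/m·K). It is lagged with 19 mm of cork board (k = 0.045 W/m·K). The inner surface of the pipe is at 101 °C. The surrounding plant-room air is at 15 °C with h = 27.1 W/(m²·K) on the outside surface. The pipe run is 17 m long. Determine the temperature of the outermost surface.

T ≈ 21.3 °C

Per-layer cylindrical resistances, series-summed:
R_aluminium pipe wall = ln(92.6/90)/(2π×231×17) = 1.154×10^-6 K/W
R_cork board = ln(111.6/92.6)/(2π×0.045×17) = 0.03883 K/W
R_outer film = 1/(h_o·2πr_oL) = 1/(27.1×2π×0.1116×17) = 0.003096 K/W
R_total = 0.04192 K/W
Q = ΔT/R_total = 86/0.04192
Q = 2050 W
T_interface = T_inner − Q·ΣR(inner→interface) = 101 − 2050×0.03883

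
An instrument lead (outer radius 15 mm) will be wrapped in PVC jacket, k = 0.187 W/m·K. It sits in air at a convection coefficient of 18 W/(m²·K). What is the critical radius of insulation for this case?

For a cylinder r_cr = k/h = 0.187/18
r_cr = 10.4 mm; since the bare radius (15 mm) is above r_cr, any added insulation will reduce heat loss.

r_cr ≈ 10.4 mm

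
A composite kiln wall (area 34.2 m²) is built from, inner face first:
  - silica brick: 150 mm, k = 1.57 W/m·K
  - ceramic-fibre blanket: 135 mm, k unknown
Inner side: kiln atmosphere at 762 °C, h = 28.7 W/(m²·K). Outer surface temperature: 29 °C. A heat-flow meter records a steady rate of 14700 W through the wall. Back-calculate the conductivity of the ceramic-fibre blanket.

Model the wall as resistances in series:
R_inner film = 1/(h_i·A) = 1/(28.7×34.2) = 0.001019 K/W
R_silica brick = L/(kA) = 0.15/(1.57×34.2) = 0.002794 K/W
Sum of known resistances R_other = 0.003812 K/W
Total R = ΔT/Q = 733/14700 = 0.04986 K/W
R_ceramic-fibre blanket = R_total − R_other = 0.04605 K/W
k = L/(R·A) = 0.135/(0.04605×34.2)

k ≈ 0.0857 W/(m·K)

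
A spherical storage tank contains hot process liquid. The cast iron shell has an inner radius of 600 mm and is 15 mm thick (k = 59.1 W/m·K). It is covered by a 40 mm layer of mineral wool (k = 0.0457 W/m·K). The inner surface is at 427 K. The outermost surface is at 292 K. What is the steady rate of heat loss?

Q ≈ 781 W

Radial (spherical) resistances in series:
R_cast iron shell = (1/0.6 − 1/0.615)/(4π×59.1) = 5.474×10^-5 K/W
R_mineral wool = (1/0.615 − 1/0.655)/(4π×0.0457) = 0.1729 K/W
R_total = 0.173 K/W
Q = ΔT/R_total = 135/0.173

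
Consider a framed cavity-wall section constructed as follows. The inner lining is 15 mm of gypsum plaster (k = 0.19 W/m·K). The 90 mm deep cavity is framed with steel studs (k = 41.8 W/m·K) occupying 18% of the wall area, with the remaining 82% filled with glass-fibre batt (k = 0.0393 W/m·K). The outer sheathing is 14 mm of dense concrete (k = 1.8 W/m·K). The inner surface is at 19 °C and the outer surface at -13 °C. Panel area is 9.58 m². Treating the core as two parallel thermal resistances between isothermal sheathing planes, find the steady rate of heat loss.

Q ≈ 3110 W

Sheathing layers in series; stud and cavity paths in parallel between them.
R_inner = 0.015/(0.19×9.58) = 0.008241 K/W
R_stud  = 0.09/(41.8×0.18×9.58) = 0.001249 K/W
R_cav   = 0.09/(0.0393×0.82×9.58) = 0.2915 K/W
1/R_core = 1/R_stud + 1/R_cav → R_core = 0.001243 K/W
R_outer = 0.014/(1.8×9.58) = 8.119×10^-4 K/W
R_total = 0.0103 K/W
Q = ΔT/R_total = 32/0.0103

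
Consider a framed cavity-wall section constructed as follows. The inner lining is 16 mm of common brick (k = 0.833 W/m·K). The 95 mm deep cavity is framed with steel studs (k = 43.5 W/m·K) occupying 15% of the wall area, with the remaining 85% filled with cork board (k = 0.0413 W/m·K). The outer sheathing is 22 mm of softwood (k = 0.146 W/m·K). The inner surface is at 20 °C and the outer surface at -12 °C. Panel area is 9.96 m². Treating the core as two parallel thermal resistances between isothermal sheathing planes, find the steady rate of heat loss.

Q ≈ 1730 W

Sheathing layers in series; stud and cavity paths in parallel between them.
R_inner = 0.016/(0.833×9.96) = 0.001928 K/W
R_stud  = 0.095/(43.5×0.15×9.96) = 0.001462 K/W
R_cav   = 0.095/(0.0413×0.85×9.96) = 0.2717 K/W
1/R_core = 1/R_stud + 1/R_cav → R_core = 0.001454 K/W
R_outer = 0.022/(0.146×9.96) = 0.01513 K/W
R_total = 0.01851 K/W
Q = ΔT/R_total = 32/0.01851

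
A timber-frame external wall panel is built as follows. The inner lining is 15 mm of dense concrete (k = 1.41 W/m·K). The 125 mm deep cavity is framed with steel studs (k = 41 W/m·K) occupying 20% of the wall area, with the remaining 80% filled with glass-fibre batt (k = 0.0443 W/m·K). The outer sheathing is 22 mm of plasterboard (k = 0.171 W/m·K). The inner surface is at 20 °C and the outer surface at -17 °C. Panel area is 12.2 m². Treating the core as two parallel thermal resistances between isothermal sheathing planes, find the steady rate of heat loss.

Sheathing layers in series; stud and cavity paths in parallel between them.
R_inner = 0.015/(1.41×12.2) = 8.72×10^-4 K/W
R_stud  = 0.125/(41×0.2×12.2) = 0.00125 K/W
R_cav   = 0.125/(0.0443×0.8×12.2) = 0.2891 K/W
1/R_core = 1/R_stud + 1/R_cav → R_core = 0.001244 K/W
R_outer = 0.022/(0.171×12.2) = 0.01055 K/W
R_total = 0.01266 K/W
Q = ΔT/R_total = 37/0.01266

Q ≈ 2920 W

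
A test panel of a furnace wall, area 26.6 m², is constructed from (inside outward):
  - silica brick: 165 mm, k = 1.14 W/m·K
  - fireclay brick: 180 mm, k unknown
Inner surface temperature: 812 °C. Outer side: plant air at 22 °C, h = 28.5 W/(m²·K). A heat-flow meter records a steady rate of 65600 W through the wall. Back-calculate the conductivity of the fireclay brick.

k ≈ 1.28 W/(m·K)

Treating each layer as a thermal resistance in series:
R_silica brick = L/(kA) = 0.165/(1.14×26.6) = 0.005441 K/W
R_outer film = 1/(h_o·A) = 1/(28.5×26.6) = 0.001319 K/W
Sum of known resistances R_other = 0.00676 K/W
Total R = ΔT/Q = 790/65600 = 0.01204 K/W
R_fireclay brick = R_total − R_other = 0.005282 K/W
k = L/(R·A) = 0.18/(0.005282×26.6)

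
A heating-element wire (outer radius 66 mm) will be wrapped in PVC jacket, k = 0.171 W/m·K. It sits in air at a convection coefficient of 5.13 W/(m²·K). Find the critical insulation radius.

For a cylinder r_cr = k/h = 0.171/5.13
r_cr = 33.3 mm; since the bare radius (66 mm) is above r_cr, any added insulation will reduce heat loss.

r_cr ≈ 33.3 mm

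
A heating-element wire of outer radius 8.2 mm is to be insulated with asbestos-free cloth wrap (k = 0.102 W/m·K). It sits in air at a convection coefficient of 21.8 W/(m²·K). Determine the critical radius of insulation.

r_cr ≈ 4.68 mm

For a cylinder r_cr = k/h = 0.102/21.8
r_cr = 4.68 mm; since the bare radius (8.2 mm) is above r_cr, any added insulation will reduce heat loss.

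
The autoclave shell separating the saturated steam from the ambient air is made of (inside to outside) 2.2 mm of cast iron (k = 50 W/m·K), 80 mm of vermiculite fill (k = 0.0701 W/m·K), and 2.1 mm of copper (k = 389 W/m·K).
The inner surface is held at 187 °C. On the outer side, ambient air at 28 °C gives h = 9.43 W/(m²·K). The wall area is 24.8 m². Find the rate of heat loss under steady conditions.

Q ≈ 3160 W

Treating each layer as a thermal resistance in series:
R_cast iron = L/(kA) = 0.0022/(50×24.8) = 1.774×10^-6 K/W
R_vermiculite fill = L/(kA) = 0.08/(0.0701×24.8) = 0.04602 K/W
R_copper = L/(kA) = 0.0021/(389×24.8) = 2.177×10^-7 K/W
R_outer film = 1/(h_o·A) = 1/(9.43×24.8) = 0.004276 K/W
R_total = 0.0503 K/W
Q = ΔT / R_total = 159 / 0.0503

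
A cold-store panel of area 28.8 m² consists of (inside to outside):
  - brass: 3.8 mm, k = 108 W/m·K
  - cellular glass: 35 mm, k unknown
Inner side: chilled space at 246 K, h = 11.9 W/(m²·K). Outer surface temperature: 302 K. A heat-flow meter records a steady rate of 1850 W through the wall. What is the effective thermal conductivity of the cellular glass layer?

k ≈ 0.0444 W/(m·K)

Thermal resistances in series:
R_inner film = 1/(h_i·A) = 1/(11.9×28.8) = 0.002918 K/W
R_brass = L/(kA) = 0.0038/(108×28.8) = 1.222×10^-6 K/W
Sum of known resistances R_other = 0.002919 K/W
Total R = ΔT/Q = 56/1850 = 0.03027 K/W
R_cellular glass = R_total − R_other = 0.02735 K/W
k = L/(R·A) = 0.035/(0.02735×28.8)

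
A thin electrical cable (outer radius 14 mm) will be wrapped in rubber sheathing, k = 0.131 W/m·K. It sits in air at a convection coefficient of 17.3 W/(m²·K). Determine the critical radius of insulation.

r_cr ≈ 7.57 mm

For a cylinder r_cr = k/h = 0.131/17.3
r_cr = 7.57 mm; since the bare radius (14 mm) is above r_cr, any added insulation will reduce heat loss.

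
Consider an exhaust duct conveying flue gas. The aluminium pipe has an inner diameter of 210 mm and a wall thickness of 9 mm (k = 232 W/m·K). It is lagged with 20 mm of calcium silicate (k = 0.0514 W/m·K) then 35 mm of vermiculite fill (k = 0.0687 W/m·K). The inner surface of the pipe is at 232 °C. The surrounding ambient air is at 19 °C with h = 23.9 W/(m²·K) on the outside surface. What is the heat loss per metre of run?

q′ ≈ 198 W/m

Per-layer cylindrical resistances, series-summed:
R_aluminium pipe wall = ln(114/105)/(2π×232×1) = 5.642×10^-5 K/W
R_calcium silicate = ln(134/114)/(2π×0.0514×1) = 0.5005 K/W
R_vermiculite fill = ln(169/134)/(2π×0.0687×1) = 0.5376 K/W
R_outer film = 1/(h_o·2πr_oL) = 1/(23.9×2π×0.169×1) = 0.0394 K/W
R_total = 1.078 K/W
Q = ΔT/R_total = 213/1.078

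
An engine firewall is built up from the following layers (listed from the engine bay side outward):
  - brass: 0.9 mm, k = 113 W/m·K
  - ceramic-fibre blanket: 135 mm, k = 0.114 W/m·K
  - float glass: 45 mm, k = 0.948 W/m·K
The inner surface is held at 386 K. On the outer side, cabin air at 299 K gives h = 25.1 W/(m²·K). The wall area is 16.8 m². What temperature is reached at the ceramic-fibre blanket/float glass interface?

T ≈ 305 K

Thermal resistances in series:
R_brass = L/(kA) = 0.0009/(113×16.8) = 4.741×10^-7 K/W
R_ceramic-fibre blanket = L/(kA) = 0.135/(0.114×16.8) = 0.07049 K/W
R_float glass = L/(kA) = 0.045/(0.948×16.8) = 0.002825 K/W
R_outer film = 1/(h_o·A) = 1/(25.1×16.8) = 0.002371 K/W
R_total = 0.07569 K/W;  Q = ΔT/R_total = 87/0.07569 = 1149 W
T_interface = T_inner − Q·ΣR(inner→interface) = 386 − 1150×0.07049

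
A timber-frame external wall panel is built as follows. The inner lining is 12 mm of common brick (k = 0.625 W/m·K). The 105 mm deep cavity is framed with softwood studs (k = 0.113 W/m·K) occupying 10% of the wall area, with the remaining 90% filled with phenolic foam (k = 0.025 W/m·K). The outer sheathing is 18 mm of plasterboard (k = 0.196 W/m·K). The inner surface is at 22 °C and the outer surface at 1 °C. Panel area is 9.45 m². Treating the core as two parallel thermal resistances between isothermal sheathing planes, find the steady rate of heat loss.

Q ≈ 61.7 W

Sheathing layers in series; stud and cavity paths in parallel between them.
R_inner = 0.012/(0.625×9.45) = 0.002032 K/W
R_stud  = 0.105/(0.113×0.1×9.45) = 0.9833 K/W
R_cav   = 0.105/(0.025×0.9×9.45) = 0.4938 K/W
1/R_core = 1/R_stud + 1/R_cav → R_core = 0.3287 K/W
R_outer = 0.018/(0.196×9.45) = 0.009718 K/W
R_total = 0.3405 K/W
Q = ΔT/R_total = 21/0.3405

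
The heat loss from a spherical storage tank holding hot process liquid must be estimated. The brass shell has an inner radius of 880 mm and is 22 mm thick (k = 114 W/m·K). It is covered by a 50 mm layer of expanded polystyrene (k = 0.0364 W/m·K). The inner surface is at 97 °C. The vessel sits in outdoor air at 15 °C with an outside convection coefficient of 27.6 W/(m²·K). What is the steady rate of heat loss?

Q ≈ 628 W

For a spherical shell R = (1/r₁ − 1/r₂)/(4πk); film R = 1/(h·4πr²). In series:
R_brass shell = (1/0.88 − 1/0.902)/(4π×114) = 1.935×10^-5 K/W
R_expanded polystyrene = (1/0.902 − 1/0.952)/(4π×0.0364) = 0.1273 K/W
R_outer film = 1/(h·4πr_o²) = 1/(27.6×4π×0.952²) = 0.003181 K/W
R_total = 0.1305 K/W
Q = ΔT/R_total = 82/0.1305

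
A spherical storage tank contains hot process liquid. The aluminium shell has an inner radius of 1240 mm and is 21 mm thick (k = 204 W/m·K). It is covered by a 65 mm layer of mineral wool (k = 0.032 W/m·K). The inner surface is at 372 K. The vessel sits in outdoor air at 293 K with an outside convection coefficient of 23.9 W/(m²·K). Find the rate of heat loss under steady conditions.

Q ≈ 801 W

For a spherical shell R = (1/r₁ − 1/r₂)/(4πk); film R = 1/(h·4πr²). In series:
R_aluminium shell = (1/1.24 − 1/1.261)/(4π×204) = 5.239×10^-6 K/W
R_mineral wool = (1/1.261 − 1/1.326)/(4π×0.032) = 0.09667 K/W
R_outer film = 1/(h·4πr_o²) = 1/(23.9×4π×1.326²) = 0.001894 K/W
R_total = 0.09857 K/W
Q = ΔT/R_total = 79/0.09857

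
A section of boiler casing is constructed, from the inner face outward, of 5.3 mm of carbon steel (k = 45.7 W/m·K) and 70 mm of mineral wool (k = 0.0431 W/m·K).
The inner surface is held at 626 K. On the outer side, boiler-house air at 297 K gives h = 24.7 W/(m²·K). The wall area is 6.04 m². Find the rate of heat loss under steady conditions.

Q ≈ 1190 W

Series thermal resistances:
R_carbon steel = L/(kA) = 0.0053/(45.7×6.04) = 1.92×10^-5 K/W
R_mineral wool = L/(kA) = 0.07/(0.0431×6.04) = 0.2689 K/W
R_outer film = 1/(h_o·A) = 1/(24.7×6.04) = 0.006703 K/W
R_total = 0.2756 K/W
Q = ΔT / R_total = 329 / 0.2756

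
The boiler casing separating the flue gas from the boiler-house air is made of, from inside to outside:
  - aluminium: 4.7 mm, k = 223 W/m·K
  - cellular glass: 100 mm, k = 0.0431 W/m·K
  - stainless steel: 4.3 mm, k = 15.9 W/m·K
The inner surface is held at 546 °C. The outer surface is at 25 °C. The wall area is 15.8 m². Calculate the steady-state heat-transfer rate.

Q ≈ 3550 W

Thermal resistances in series:
R_aluminium = L/(kA) = 0.0047/(223×15.8) = 1.334×10^-6 K/W
R_cellular glass = L/(kA) = 0.1/(0.0431×15.8) = 0.1468 K/W
R_stainless steel = L/(kA) = 0.0043/(15.9×15.8) = 1.712×10^-5 K/W
R_total = 0.1469 K/W
Q = ΔT / R_total = 521 / 0.1469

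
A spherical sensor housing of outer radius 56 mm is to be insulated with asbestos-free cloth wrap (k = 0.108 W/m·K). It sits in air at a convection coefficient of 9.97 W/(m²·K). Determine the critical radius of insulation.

For a sphere r_cr = 2k/h = 2×0.108/9.97
r_cr = 21.7 mm; since the bare radius (56 mm) is above r_cr, any added insulation will reduce heat loss.

r_cr ≈ 21.7 mm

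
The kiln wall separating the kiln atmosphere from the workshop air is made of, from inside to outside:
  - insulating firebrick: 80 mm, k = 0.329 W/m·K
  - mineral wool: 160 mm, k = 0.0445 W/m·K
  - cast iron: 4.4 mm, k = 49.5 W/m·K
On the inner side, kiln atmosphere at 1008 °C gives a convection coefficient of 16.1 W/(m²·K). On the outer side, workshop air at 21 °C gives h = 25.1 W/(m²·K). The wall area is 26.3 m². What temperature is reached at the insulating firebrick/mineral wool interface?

Thermal resistances in series:
R_inner film = 1/(h_i·A) = 1/(16.1×26.3) = 0.002362 K/W
R_insulating firebrick = L/(kA) = 0.08/(0.329×26.3) = 0.009246 K/W
R_mineral wool = L/(kA) = 0.16/(0.0445×26.3) = 0.1367 K/W
R_cast iron = L/(kA) = 0.0044/(49.5×26.3) = 3.38×10^-6 K/W
R_outer film = 1/(h_o·A) = 1/(25.1×26.3) = 0.001515 K/W
R_total = 0.1498 K/W;  Q = ΔT/R_total = 987/0.1498 = 6587 W
T_interface = T_inner − Q·ΣR(inner→interface) = 1008 − 6590×0.01161

T ≈ 932 °C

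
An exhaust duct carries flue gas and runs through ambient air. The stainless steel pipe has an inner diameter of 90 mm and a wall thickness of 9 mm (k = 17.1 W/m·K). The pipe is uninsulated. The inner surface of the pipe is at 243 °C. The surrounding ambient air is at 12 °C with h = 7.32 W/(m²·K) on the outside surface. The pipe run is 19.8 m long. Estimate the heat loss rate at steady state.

Radial resistances (cylindrical: R_cond = ln(r_o/r_i)/(2πkL), R_conv = 1/(h·2πrL)):
R_stainless steel pipe wall = ln(54/45)/(2π×17.1×19.8) = 8.57×10^-5 K/W
R_outer film = 1/(h_o·2πr_oL) = 1/(7.32×2π×0.054×19.8) = 0.02034 K/W
R_total = 0.02042 K/W
Q = ΔT/R_total = 231/0.02042

Q ≈ 11300 W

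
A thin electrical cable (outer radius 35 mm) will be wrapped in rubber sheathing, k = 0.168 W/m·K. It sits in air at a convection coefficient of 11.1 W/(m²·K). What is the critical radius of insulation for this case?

For a cylinder r_cr = k/h = 0.168/11.1
r_cr = 15.1 mm; since the bare radius (35 mm) is above r_cr, any added insulation will reduce heat loss.

r_cr ≈ 15.1 mm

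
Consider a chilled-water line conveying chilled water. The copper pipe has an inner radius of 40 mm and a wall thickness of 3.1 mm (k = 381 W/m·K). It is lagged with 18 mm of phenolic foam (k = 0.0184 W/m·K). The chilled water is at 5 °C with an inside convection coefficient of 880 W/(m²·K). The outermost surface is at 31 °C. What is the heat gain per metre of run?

q′ ≈ 8.6 W/m

Radial resistances (cylindrical: R_cond = ln(r_o/r_i)/(2πkL), R_conv = 1/(h·2πrL)):
R_inner film = 1/(h_i·2πr₁L) = 1/(880×2π×0.04×1) = 0.004521 K/W
R_copper pipe wall = ln(43.1/40)/(2π×381×1) = 3.118×10^-5 K/W
R_phenolic foam = ln(61.1/43.1)/(2π×0.0184×1) = 3.019 K/W
R_total = 3.023 K/W
Q = ΔT/R_total = 26/3.023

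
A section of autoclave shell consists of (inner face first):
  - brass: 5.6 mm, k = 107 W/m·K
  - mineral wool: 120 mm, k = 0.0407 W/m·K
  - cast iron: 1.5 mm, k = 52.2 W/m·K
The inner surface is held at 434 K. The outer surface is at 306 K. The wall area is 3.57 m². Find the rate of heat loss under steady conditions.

Q ≈ 155 W

Treating each layer as a thermal resistance in series:
R_brass = L/(kA) = 0.0056/(107×3.57) = 1.466×10^-5 K/W
R_mineral wool = L/(kA) = 0.12/(0.0407×3.57) = 0.8259 K/W
R_cast iron = L/(kA) = 0.0015/(52.2×3.57) = 8.049×10^-6 K/W
R_total = 0.8259 K/W
Q = ΔT / R_total = 128 / 0.8259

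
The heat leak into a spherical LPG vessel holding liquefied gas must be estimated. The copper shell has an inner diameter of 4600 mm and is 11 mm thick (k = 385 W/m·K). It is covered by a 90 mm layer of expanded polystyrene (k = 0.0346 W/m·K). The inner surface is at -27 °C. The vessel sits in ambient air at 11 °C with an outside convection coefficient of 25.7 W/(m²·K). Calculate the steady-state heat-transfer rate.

Radial (spherical) resistances in series:
R_copper shell = (1/2.3 − 1/2.311)/(4π×385) = 4.278×10^-7 K/W
R_expanded polystyrene = (1/2.311 − 1/2.401)/(4π×0.0346) = 0.0373 K/W
R_outer film = 1/(h·4πr_o²) = 1/(25.7×4π×2.401²) = 5.371×10^-4 K/W
R_total = 0.03784 K/W
Q = ΔT/R_total = 38/0.03784

Q ≈ 1000 W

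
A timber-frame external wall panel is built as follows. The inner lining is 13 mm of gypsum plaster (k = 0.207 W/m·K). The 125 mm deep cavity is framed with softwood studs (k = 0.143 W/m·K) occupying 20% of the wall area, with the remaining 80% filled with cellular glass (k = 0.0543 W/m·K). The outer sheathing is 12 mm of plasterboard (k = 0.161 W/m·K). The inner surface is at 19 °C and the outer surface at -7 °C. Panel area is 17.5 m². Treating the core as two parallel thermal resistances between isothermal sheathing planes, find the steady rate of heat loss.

Sheathing layers in series; stud and cavity paths in parallel between them.
R_inner = 0.013/(0.207×17.5) = 0.003589 K/W
R_stud  = 0.125/(0.143×0.2×17.5) = 0.2498 K/W
R_cav   = 0.125/(0.0543×0.8×17.5) = 0.1644 K/W
1/R_core = 1/R_stud + 1/R_cav → R_core = 0.09915 K/W
R_outer = 0.012/(0.161×17.5) = 0.004259 K/W
R_total = 0.107 K/W
Q = ΔT/R_total = 26/0.107

Q ≈ 243 W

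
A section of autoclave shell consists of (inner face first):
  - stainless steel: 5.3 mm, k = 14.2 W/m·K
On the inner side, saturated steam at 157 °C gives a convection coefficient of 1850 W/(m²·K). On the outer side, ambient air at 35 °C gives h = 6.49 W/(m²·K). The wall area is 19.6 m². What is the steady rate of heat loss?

Q ≈ 15400 W

Treating each layer as a thermal resistance in series:
R_inner film = 1/(h_i·A) = 1/(1850×19.6) = 2.758×10^-5 K/W
R_stainless steel = L/(kA) = 0.0053/(14.2×19.6) = 1.904×10^-5 K/W
R_outer film = 1/(h_o·A) = 1/(6.49×19.6) = 0.007861 K/W
R_total = 0.007908 K/W
Q = ΔT / R_total = 122 / 0.007908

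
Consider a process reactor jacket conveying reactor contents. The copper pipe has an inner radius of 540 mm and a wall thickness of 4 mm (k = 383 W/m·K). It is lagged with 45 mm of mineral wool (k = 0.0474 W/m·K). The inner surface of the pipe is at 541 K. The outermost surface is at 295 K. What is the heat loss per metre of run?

Radial resistances (cylindrical: R_cond = ln(r_o/r_i)/(2πkL), R_conv = 1/(h·2πrL)):
R_copper pipe wall = ln(544/540)/(2π×383×1) = 3.067×10^-6 K/W
R_mineral wool = ln(589/544)/(2π×0.0474×1) = 0.2669 K/W
R_total = 0.2669 K/W
Q = ΔT/R_total = 246/0.2669

q′ ≈ 922 W/m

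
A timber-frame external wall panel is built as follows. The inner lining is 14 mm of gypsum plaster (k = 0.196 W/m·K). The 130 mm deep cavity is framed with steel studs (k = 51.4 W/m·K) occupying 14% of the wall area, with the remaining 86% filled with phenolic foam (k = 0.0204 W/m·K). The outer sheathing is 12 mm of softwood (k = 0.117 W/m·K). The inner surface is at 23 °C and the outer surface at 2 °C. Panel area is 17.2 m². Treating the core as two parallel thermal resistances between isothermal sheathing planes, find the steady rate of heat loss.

Sheathing layers in series; stud and cavity paths in parallel between them.
R_inner = 0.014/(0.196×17.2) = 0.004153 K/W
R_stud  = 0.13/(51.4×0.14×17.2) = 0.00105 K/W
R_cav   = 0.13/(0.0204×0.86×17.2) = 0.4308 K/W
1/R_core = 1/R_stud + 1/R_cav → R_core = 0.001048 K/W
R_outer = 0.012/(0.117×17.2) = 0.005963 K/W
R_total = 0.01116 K/W
Q = ΔT/R_total = 21/0.01116

Q ≈ 1880 W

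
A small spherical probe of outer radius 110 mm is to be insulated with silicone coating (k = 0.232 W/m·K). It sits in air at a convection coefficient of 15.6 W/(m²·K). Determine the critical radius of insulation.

r_cr ≈ 29.7 mm

For a sphere r_cr = 2k/h = 2×0.232/15.6
r_cr = 29.7 mm; since the bare radius (110 mm) is above r_cr, any added insulation will reduce heat loss.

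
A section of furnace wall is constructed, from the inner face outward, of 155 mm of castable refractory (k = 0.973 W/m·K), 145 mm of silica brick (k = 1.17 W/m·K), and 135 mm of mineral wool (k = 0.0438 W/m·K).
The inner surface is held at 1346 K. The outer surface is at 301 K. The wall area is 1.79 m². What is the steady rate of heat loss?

Q ≈ 556 W

Series thermal resistances:
R_castable refractory = L/(kA) = 0.155/(0.973×1.79) = 0.089 K/W
R_silica brick = L/(kA) = 0.145/(1.17×1.79) = 0.06924 K/W
R_mineral wool = L/(kA) = 0.135/(0.0438×1.79) = 1.722 K/W
R_total = 1.88 K/W
Q = ΔT / R_total = 1045 / 1.88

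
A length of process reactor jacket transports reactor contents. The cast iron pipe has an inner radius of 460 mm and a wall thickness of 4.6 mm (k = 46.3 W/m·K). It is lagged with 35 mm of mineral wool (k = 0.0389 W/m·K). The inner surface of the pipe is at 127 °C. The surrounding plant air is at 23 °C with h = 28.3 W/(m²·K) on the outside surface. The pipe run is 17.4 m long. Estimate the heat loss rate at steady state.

Treating each annulus and film as a series resistance:
R_cast iron pipe wall = ln(464.6/460)/(2π×46.3×17.4) = 1.966×10^-6 K/W
R_mineral wool = ln(499.6/464.6)/(2π×0.0389×17.4) = 0.01708 K/W
R_outer film = 1/(h_o·2πr_oL) = 1/(28.3×2π×0.4996×17.4) = 6.469×10^-4 K/W
R_total = 0.01773 K/W
Q = ΔT/R_total = 104/0.01773

Q ≈ 5870 W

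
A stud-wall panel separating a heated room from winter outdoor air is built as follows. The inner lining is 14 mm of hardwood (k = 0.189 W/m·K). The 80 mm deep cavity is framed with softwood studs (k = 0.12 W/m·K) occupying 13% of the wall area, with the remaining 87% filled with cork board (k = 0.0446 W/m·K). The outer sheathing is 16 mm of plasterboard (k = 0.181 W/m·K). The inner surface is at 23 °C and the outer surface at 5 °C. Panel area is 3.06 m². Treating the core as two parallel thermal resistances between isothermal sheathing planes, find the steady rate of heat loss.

Sheathing layers in series; stud and cavity paths in parallel between them.
R_inner = 0.014/(0.189×3.06) = 0.02421 K/W
R_stud  = 0.08/(0.12×0.13×3.06) = 1.676 K/W
R_cav   = 0.08/(0.0446×0.87×3.06) = 0.6738 K/W
1/R_core = 1/R_stud + 1/R_cav → R_core = 0.4806 K/W
R_outer = 0.016/(0.181×3.06) = 0.02889 K/W
R_total = 0.5337 K/W
Q = ΔT/R_total = 18/0.5337

Q ≈ 33.7 W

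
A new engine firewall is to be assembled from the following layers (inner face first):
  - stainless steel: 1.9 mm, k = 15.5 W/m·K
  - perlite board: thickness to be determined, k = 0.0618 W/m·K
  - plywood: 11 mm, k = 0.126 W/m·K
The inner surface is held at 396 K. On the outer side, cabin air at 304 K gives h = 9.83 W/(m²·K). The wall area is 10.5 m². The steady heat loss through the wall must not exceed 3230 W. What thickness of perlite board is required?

L ≈ 6.79 mm

Series thermal resistances:
R_stainless steel = L/(kA) = 0.0019/(15.5×10.5) = 1.167×10^-5 K/W
R_plywood = L/(kA) = 0.011/(0.126×10.5) = 0.008314 K/W
R_outer film = 1/(h_o·A) = 1/(9.83×10.5) = 0.009689 K/W
Sum of the known resistances R_other = 0.01801 K/W
Required total resistance R_tot = ΔT/Q_allow = 92/3230 = 0.02848 K/W
R_perlite board = R_tot − R_other = 0.01047 K/W
L = R·k·A = 0.01047×0.0618×10.5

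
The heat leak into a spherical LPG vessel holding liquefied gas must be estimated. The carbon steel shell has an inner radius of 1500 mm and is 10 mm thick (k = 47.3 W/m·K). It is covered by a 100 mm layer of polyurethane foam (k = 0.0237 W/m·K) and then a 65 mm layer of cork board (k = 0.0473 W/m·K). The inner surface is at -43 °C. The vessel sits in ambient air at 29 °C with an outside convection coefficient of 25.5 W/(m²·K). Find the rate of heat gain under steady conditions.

Radial (spherical) resistances in series:
R_carbon steel shell = (1/1.5 − 1/1.51)/(4π×47.3) = 7.428×10^-6 K/W
R_polyurethane foam = (1/1.51 − 1/1.61)/(4π×0.0237) = 0.1381 K/W
R_cork board = (1/1.61 − 1/1.675)/(4π×0.0473) = 0.04055 K/W
R_outer film = 1/(h·4πr_o²) = 1/(25.5×4π×1.675²) = 0.001112 K/W
R_total = 0.1798 K/W
Q = ΔT/R_total = 72/0.1798

Q ≈ 400 W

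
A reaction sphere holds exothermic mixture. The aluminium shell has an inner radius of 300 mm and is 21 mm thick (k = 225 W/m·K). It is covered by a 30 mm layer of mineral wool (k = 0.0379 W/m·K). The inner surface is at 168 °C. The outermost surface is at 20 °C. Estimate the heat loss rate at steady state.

Q ≈ 265 W

Each spherical layer contributes R = (1/r_i − 1/r_o)/(4πk):
R_aluminium shell = (1/0.3 − 1/0.321)/(4π×225) = 7.713×10^-5 K/W
R_mineral wool = (1/0.321 − 1/0.351)/(4π×0.0379) = 0.5591 K/W
R_total = 0.5591 K/W
Q = ΔT/R_total = 148/0.5591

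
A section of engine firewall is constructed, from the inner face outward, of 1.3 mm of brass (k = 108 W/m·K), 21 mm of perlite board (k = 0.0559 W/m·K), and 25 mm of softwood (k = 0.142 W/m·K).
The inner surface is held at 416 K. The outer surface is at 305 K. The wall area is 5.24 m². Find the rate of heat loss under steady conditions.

Thermal resistances in series:
R_brass = L/(kA) = 0.0013/(108×5.24) = 2.297×10^-6 K/W
R_perlite board = L/(kA) = 0.021/(0.0559×5.24) = 0.07169 K/W
R_softwood = L/(kA) = 0.025/(0.142×5.24) = 0.0336 K/W
R_total = 0.1053 K/W
Q = ΔT / R_total = 111 / 0.1053

Q ≈ 1050 W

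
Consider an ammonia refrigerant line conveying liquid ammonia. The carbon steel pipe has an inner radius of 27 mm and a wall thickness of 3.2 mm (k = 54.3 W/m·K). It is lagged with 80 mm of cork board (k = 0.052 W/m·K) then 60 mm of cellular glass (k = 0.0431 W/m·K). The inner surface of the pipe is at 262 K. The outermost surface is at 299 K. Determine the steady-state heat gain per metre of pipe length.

q′ ≈ 6.65 W/m

Per-layer cylindrical resistances, series-summed:
R_carbon steel pipe wall = ln(30.2/27)/(2π×54.3×1) = 3.283×10^-4 K/W
R_cork board = ln(110.2/30.2)/(2π×0.052×1) = 3.962 K/W
R_cellular glass = ln(170.2/110.2)/(2π×0.0431×1) = 1.605 K/W
R_total = 5.567 K/W
Q = ΔT/R_total = 37/5.567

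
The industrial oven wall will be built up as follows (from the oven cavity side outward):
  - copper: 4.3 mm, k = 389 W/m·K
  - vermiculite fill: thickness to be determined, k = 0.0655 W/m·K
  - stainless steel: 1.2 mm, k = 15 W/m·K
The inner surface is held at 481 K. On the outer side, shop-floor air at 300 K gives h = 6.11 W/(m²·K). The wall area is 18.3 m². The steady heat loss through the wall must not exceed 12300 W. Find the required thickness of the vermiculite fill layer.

L ≈ 6.91 mm

Series thermal resistances:
R_copper = L/(kA) = 0.0043/(389×18.3) = 6.04×10^-7 K/W
R_stainless steel = L/(kA) = 0.0012/(15×18.3) = 4.372×10^-6 K/W
R_outer film = 1/(h_o·A) = 1/(6.11×18.3) = 0.008944 K/W
Sum of the known resistances R_other = 0.008948 K/W
Required total resistance R_tot = ΔT/Q_allow = 181/12300 = 0.01472 K/W
R_vermiculite fill = R_tot − R_other = 0.005767 K/W
L = R·k·A = 0.005767×0.0655×18.3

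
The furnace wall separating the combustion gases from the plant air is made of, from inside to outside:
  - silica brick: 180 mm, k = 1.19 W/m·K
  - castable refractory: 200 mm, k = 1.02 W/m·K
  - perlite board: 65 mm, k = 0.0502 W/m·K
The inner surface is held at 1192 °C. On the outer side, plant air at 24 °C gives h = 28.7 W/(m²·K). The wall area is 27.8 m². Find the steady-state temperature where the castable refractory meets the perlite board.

T ≈ 950 °C

Model the wall as resistances in series:
R_silica brick = L/(kA) = 0.18/(1.19×27.8) = 0.005441 K/W
R_castable refractory = L/(kA) = 0.2/(1.02×27.8) = 0.007053 K/W
R_perlite board = L/(kA) = 0.065/(0.0502×27.8) = 0.04658 K/W
R_outer film = 1/(h_o·A) = 1/(28.7×27.8) = 0.001253 K/W
R_total = 0.06032 K/W;  Q = ΔT/R_total = 1168/0.06032 = 19360 W
T_interface = T_inner − Q·ΣR(inner→interface) = 1192 − 19400×0.01249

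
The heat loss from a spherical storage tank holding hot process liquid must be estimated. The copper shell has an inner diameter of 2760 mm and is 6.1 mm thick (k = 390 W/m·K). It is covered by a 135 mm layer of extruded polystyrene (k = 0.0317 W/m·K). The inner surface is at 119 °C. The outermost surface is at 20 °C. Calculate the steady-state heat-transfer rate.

Q ≈ 616 W

Radial (spherical) resistances in series:
R_copper shell = (1/1.38 − 1/1.3861)/(4π×390) = 6.507×10^-7 K/W
R_extruded polystyrene = (1/1.3861 − 1/1.5211)/(4π×0.0317) = 0.1607 K/W
R_total = 0.1607 K/W
Q = ΔT/R_total = 99/0.1607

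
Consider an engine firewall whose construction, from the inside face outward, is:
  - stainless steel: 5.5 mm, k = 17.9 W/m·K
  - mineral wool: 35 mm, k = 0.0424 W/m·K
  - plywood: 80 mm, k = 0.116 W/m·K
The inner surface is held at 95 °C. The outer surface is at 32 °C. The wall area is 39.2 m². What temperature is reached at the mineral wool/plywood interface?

Treating each layer as a thermal resistance in series:
R_stainless steel = L/(kA) = 0.0055/(17.9×39.2) = 7.838×10^-6 K/W
R_mineral wool = L/(kA) = 0.035/(0.0424×39.2) = 0.02106 K/W
R_plywood = L/(kA) = 0.08/(0.116×39.2) = 0.01759 K/W
R_total = 0.03866 K/W;  Q = ΔT/R_total = 63/0.03866 = 1630 W
T_interface = T_inner − Q·ΣR(inner→interface) = 95 − 1630×0.02107

T ≈ 60.7 °C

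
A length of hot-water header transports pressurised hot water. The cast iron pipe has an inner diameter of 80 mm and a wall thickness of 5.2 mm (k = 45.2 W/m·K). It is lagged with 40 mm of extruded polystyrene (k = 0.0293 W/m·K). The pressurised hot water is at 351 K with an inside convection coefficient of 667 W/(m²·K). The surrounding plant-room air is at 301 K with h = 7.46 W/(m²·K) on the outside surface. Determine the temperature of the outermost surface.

T ≈ 304 K

Radial resistances (cylindrical: R_cond = ln(r_o/r_i)/(2πkL), R_conv = 1/(h·2πrL)):
R_inner film = 1/(h_i·2πr₁L) = 1/(667×2π×0.04×1) = 0.005965 K/W
R_cast iron pipe wall = ln(45.2/40)/(2π×45.2×1) = 4.303×10^-4 K/W
R_extruded polystyrene = ln(85.2/45.2)/(2π×0.0293×1) = 3.443 K/W
R_outer film = 1/(h_o·2πr_oL) = 1/(7.46×2π×0.0852×1) = 0.2504 K/W
R_total = 3.7 K/W
Q = ΔT/R_total = 50/3.7
Q = 13.5 W/m
T_interface = T_inner − Q·ΣR(inner→interface) = 351 − 13.5×3.45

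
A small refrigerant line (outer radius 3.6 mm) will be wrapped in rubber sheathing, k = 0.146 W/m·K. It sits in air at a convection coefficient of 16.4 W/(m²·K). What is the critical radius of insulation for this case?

For a cylinder r_cr = k/h = 0.146/16.4
r_cr = 8.9 mm; since the bare radius (3.6 mm) is below r_cr, adding a thin layer of insulation will *increase* heat loss.

r_cr ≈ 8.9 mm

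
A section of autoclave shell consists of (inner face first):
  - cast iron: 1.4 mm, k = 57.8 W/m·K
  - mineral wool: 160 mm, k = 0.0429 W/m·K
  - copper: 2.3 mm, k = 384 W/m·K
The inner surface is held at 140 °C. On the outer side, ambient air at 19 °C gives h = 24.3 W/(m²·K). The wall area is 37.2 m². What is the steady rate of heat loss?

Series thermal resistances:
R_cast iron = L/(kA) = 0.0014/(57.8×37.2) = 6.511×10^-7 K/W
R_mineral wool = L/(kA) = 0.16/(0.0429×37.2) = 0.1003 K/W
R_copper = L/(kA) = 0.0023/(384×37.2) = 1.61×10^-7 K/W
R_outer film = 1/(h_o·A) = 1/(24.3×37.2) = 0.001106 K/W
R_total = 0.1014 K/W
Q = ΔT / R_total = 121 / 0.1014

Q ≈ 1190 W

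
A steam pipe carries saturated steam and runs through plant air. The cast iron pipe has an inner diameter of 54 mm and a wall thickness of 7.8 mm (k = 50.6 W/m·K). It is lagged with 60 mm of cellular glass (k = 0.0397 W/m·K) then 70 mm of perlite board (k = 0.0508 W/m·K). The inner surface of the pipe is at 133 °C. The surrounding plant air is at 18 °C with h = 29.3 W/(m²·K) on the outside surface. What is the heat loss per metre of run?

Cylindrical conduction, so R = ln(r₂/r₁)/(2πkL) per layer, in series:
R_cast iron pipe wall = ln(34.8/27)/(2π×50.6×1) = 7.982×10^-4 K/W
R_cellular glass = ln(94.8/34.8)/(2π×0.0397×1) = 4.018 K/W
R_perlite board = ln(164.8/94.8)/(2π×0.0508×1) = 1.732 K/W
R_outer film = 1/(h_o·2πr_oL) = 1/(29.3×2π×0.1648×1) = 0.03296 K/W
R_total = 5.784 K/W
Q = ΔT/R_total = 115/5.784

q′ ≈ 19.9 W/m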